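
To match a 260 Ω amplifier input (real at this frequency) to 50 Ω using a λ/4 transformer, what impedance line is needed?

Z_qwt = √(Z_0·R_L) = √(50 × 260) = √13000

Z_qwt ≈ 114 Ω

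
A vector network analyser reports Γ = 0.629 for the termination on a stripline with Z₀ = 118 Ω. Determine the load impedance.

Z_L ≈ 518 Ω

Z_L = Z_0·(1 + Γ)/(1 − Γ) = 118·(1.63)/(0.371)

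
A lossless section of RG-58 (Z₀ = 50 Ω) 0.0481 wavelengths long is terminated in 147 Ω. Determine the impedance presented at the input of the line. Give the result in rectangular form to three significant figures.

βl = 2π × 0.0481 = 17.3°
tan(βl) = tan(17.3°) = 0.312
Z_in = Z_0·(Z_L + jZ_0·tanβl)/(Z_0 + jZ_L·tanβl)
     = 50·(147 + j15.6)/(50 + j45.8)

Z_in ≈ 87.6 − j64.8 Ω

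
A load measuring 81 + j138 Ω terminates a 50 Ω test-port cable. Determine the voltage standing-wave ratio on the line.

VSWR ≈ 6.79

Γ = (Z_L − Z_0)/(Z_L + Z_0) = (31 + j138)/(131 + j138)
|Γ| = 141/190 = 0.743
VSWR = (1 + |Γ|)/(1 − |Γ|) = 1.74/0.257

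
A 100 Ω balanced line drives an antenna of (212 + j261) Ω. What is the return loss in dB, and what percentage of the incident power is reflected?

RL ≈ 3.12 dB; 48.8% of incident power reflected

Γ = (112 + j261)/(312 + j261), |Γ| = 0.698
RL = −20·log₁₀(0.698) = 3.12 dB
P_refl/P_inc = |Γ|² = 0.488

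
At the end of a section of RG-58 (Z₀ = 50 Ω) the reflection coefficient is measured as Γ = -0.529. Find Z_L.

Z_L = Z_0·(1 + Γ)/(1 − Γ) = 50·(0.471)/(1.53)

Z_L ≈ 15.4 Ω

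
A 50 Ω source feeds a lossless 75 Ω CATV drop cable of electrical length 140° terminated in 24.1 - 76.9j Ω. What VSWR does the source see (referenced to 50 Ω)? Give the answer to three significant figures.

VSWR ≈ 9.82

tan(βl) = -0.839
Z_in = Z_0·(Z_L + jZ_0·tanβl)/(Z_0 + jZ_L·tanβl) = 445 − j141 Ω
Γ_s = (Z_in − Z_s)/(Z_in + Z_s) = (395 − j141)/(495 − j141), |Γ_s| = 0.815
VSWR = (1 + |Γ_s|)/(1 − |Γ_s|)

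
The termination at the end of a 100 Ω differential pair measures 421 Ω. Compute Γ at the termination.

Γ = 0.616

Γ = (Z_L − Z_0)/(Z_L + Z_0) = (421 − 100)/(421 + 100) = 321/521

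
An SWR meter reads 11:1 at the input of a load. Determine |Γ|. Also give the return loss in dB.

|Γ| ≈ 0.833; return loss ≈ 1.58 dB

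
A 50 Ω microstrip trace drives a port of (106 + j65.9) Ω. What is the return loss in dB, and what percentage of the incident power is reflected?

RL ≈ 5.84 dB; 26.1% of incident power reflected

Γ = (56 + j65.9)/(156 + j65.9), |Γ| = 0.511
RL = −20·log₁₀(0.511) = 5.84 dB
P_refl/P_inc = |Γ|² = 0.261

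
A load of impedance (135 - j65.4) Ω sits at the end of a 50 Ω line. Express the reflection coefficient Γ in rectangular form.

Γ ≈ 0.52 − j0.17

Γ = (Z_L − Z_0)/(Z_L + Z_0) = (85 − j65.4)/(185 − j65.4)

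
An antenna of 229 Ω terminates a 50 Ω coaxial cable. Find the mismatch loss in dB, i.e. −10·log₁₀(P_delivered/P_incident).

mismatch loss ≈ 2.3 dB

Γ = (229 − 50)/(229 + 50) = 0.642
|Γ|² = 0.412, so P_del/P_inc = 1 − |Γ|² = 0.588
ML = −10·log₁₀(1 − |Γ|²)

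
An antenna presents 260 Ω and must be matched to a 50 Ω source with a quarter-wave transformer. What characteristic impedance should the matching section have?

Z_qwt ≈ 114 Ω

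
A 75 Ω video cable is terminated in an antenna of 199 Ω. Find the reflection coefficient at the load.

Γ = 0.453

Γ = (Z_L − Z_0)/(Z_L + Z_0) = (199 − 75)/(199 + 75) = 124/274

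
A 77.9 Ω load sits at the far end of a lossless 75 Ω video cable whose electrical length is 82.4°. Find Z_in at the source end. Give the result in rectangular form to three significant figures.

tan(βl) = tan(82.4°) = 7.49
Z_in = Z_0·(Z_L + jZ_0·tanβl)/(Z_0 + jZ_L·tanβl)
     = 75·(77.9 + j562)/(75 + j584)

Z_in ≈ 72.3 − j0.719 Ω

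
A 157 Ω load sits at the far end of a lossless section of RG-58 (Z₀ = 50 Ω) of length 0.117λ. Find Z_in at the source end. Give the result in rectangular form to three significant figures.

βl = 2π × 0.117 = 42.1°
tan(βl) = tan(42.1°) = 0.904
Z_in = Z_0·(Z_L + jZ_0·tanβl)/(Z_0 + jZ_L·tanβl)
     = 50·(157 + j45.2)/(50 + j142)

Z_in ≈ 31.5 − j44.2 Ω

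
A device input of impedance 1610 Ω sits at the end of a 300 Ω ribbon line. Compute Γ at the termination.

Γ = (Z_L − Z_0)/(Z_L + Z_0) = (1610 − 300)/(1610 + 300) = 1310/1910

Γ = 0.686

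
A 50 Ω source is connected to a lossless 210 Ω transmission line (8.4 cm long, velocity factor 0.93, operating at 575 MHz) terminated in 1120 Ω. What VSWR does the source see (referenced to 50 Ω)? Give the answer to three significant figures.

VSWR ≈ 6.3

λ = v/f = 0.93·c / 575 MHz = 0.485 m
βl = 2π·l/λ = 2π × 0.173 = 62.3°
tan(βl) = 1.91
Z_in = Z_0·(Z_L + jZ_0·tanβl)/(Z_0 + jZ_L·tanβl) = 49.7 − j105 Ω
Γ_s = (Z_in − Z_s)/(Z_in + Z_s) = (-0.273 − j105)/(99.7 − j105), |Γ_s| = 0.726
VSWR = (1 + |Γ_s|)/(1 − |Γ_s|)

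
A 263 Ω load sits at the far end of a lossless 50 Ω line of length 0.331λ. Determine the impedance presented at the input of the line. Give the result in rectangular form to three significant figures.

Z_in ≈ 12.3 + j26.6 Ω

βl = 2π × 0.331 = 119°
tan(βl) = tan(119°) = -1.79
Z_in = Z_0·(Z_L + jZ_0·tanβl)/(Z_0 + jZ_L·tanβl)
     = 50·(263 − j89.6)/(50 − j471)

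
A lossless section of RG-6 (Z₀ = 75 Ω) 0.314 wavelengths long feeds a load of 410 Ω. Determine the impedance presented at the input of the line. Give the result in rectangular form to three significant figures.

Z_in ≈ 16.1 + j30.6 Ω

βl = 2π × 0.314 = 113°
tan(βl) = tan(113°) = -2.35
Z_in = Z_0·(Z_L + jZ_0·tanβl)/(Z_0 + jZ_L·tanβl)
     = 75·(410 − j176)/(75 − j964)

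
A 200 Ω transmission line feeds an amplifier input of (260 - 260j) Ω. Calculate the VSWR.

VSWR ≈ 3.04

Γ = (Z_L − Z_0)/(Z_L + Z_0) = (60 − j260)/(460 − j260)
|Γ| = 267/528 = 0.505
VSWR = (1 + |Γ|)/(1 − |Γ|) = 1.5/0.495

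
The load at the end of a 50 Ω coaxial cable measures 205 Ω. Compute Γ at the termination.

Γ = (Z_L − Z_0)/(Z_L + Z_0) = (205 − 50)/(205 + 50) = 155/255

Γ = 0.608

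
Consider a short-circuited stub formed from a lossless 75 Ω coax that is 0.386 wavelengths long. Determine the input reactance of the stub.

βl = 2π × 0.386 = 139°
tan(βl) = -0.871
For a short-circuited stub, Z_in = jZ_0·tan(βl)

X_in ≈ -65.3 Ω (capacitive)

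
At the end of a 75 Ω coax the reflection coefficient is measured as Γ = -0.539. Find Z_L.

Z_L ≈ 22.5 Ω

Z_L = Z_0·(1 + Γ)/(1 − Γ) = 75·(0.461)/(1.54)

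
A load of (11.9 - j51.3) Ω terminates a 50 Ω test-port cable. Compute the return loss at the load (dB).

Γ = (-38.1 − j51.3)/(61.9 − j51.3), |Γ| = 0.795
RL = −20·log₁₀|Γ| = −20·log₁₀(0.795)

RL ≈ 1.99 dB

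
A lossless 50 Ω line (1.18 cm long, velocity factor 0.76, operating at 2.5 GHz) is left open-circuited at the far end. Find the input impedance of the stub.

Z_in ≈ −j47.3 Ω

λ = v/f = 0.76·c / 2.5 GHz = 0.0912 m
βl = 2π·l/λ = 2π × 0.129 = 46.6°
tan(βl) = 1.06
For an open-circuited stub, Z_in = −jZ_0·cot(βl) = −jZ_0/tan(βl)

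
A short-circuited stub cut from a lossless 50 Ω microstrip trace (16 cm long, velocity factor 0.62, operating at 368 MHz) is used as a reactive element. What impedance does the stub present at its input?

Z_in ≈ −j113 Ω

λ = v/f = 0.62·c / 368 MHz = 0.505 m
βl = 2π·l/λ = 2π × 0.317 = 114°
tan(βl) = -2.25
For a short-circuited stub, Z_in = jZ_0·tan(βl)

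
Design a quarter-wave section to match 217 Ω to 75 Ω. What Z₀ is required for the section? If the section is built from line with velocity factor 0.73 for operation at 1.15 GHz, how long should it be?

Z_qwt ≈ 128 Ω; length ≈ 4.76 cm

Z_qwt = √(Z_0·R_L) = √(75 × 217) = √16280
λ = 0.73·c/f = 0.19 m, so l = λ/4 = 0.0476 m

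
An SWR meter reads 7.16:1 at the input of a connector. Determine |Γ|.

|Γ| ≈ 0.755

|Γ| = (S − 1)/(S + 1) = (7.16 − 1)/(7.16 + 1) = 6.16/8.16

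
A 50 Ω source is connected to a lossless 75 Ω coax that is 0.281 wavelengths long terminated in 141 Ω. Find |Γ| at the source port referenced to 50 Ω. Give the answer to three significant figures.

βl = 2π × 0.281 = 101°
tan(βl) = -5.07
Z_in = Z_0·(Z_L + jZ_0·tanβl)/(Z_0 + jZ_L·tanβl) = 41 + j10.5 Ω
Γ_s = (Z_in − Z_s)/(Z_in + Z_s) = (-9.01 + j10.5)/(91 + j10.5), |Γ_s| = 0.151

|Γ| ≈ 0.151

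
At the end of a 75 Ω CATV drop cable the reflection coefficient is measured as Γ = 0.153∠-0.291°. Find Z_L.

Z_L = Z_0·(1 + Γ)/(1 − Γ) = 75·(1.15 − j0.000777)/(0.847 + j0.000777)

Z_L ≈ 102 − j0.162 Ω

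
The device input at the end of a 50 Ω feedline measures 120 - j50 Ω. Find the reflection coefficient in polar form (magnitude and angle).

Γ = (Z_L − Z_0)/(Z_L + Z_0) = (70 − j50)/(170 − j50)
|Γ| = 86/177 = 0.485

Γ ≈ 0.485 ∠ -19.1°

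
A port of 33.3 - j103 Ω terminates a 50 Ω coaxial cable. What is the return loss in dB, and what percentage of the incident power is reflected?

RL ≈ 2.07 dB; 62% of incident power reflected

Γ = (-16.7 − j103)/(83.3 − j103), |Γ| = 0.788
RL = −20·log₁₀(0.788) = 2.07 dB
P_refl/P_inc = |Γ|² = 0.62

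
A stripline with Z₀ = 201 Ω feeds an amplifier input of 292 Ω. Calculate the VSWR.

VSWR ≈ 1.45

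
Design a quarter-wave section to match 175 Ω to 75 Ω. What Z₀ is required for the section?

Z_qwt ≈ 115 Ω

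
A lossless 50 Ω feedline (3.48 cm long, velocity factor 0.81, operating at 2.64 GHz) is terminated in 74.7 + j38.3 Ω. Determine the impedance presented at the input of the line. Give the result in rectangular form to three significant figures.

λ = v/f = 0.81·c / 2.64 GHz = 0.092 m
βl = 2π·l/λ = 2π × 0.378 = 136°
tan(βl) = tan(136°) = -0.962
Z_in = Z_0·(Z_L + jZ_0·tanβl)/(Z_0 + jZ_L·tanβl)
     = 50·(74.7 − j9.8)/(86.8 − j71.9)

Z_in ≈ 28.3 + j17.8 Ω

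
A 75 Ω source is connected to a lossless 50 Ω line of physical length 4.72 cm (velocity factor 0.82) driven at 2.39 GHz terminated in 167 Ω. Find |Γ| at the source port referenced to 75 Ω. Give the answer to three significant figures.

|Γ| ≈ 0.417

λ = v/f = 0.82·c / 2.39 GHz = 0.103 m
βl = 2π·l/λ = 2π × 0.459 = 165°
tan(βl) = -0.266
Z_in = Z_0·(Z_L + jZ_0·tanβl)/(Z_0 + jZ_L·tanβl) = 99.8 + j75.5 Ω
Γ_s = (Z_in − Z_s)/(Z_in + Z_s) = (24.8 + j75.5)/(175 + j75.5), |Γ_s| = 0.417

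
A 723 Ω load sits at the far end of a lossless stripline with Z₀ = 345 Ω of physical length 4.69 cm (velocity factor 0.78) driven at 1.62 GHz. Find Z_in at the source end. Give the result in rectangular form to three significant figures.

λ = v/f = 0.78·c / 1.62 GHz = 0.144 m
βl = 2π·l/λ = 2π × 0.325 = 117°
tan(βl) = tan(117°) = -1.97
Z_in = Z_0·(Z_L + jZ_0·tanβl)/(Z_0 + jZ_L·tanβl)
     = 345·(723 − j680)/(345 − j1430)

Z_in ≈ 196 + j128 Ω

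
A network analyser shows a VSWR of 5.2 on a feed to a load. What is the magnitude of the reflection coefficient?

|Γ| ≈ 0.677

|Γ| = (S − 1)/(S + 1) = (5.2 − 1)/(5.2 + 1) = 4.2/6.2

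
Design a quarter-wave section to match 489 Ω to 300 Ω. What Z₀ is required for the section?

Z_qwt = √(Z_0·R_L) = √(300 × 489) = √146700

Z_qwt ≈ 383 Ω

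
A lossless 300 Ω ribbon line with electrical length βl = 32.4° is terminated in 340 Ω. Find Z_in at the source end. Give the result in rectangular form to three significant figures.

Z_in ≈ 314 − j35.7 Ω

tan(βl) = tan(32.4°) = 0.635
Z_in = Z_0·(Z_L + jZ_0·tanβl)/(Z_0 + jZ_L·tanβl)
     = 300·(340 + j190)/(300 + j216)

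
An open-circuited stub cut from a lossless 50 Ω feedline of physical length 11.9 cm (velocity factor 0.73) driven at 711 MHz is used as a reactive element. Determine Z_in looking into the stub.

λ = v/f = 0.73·c / 711 MHz = 0.308 m
βl = 2π·l/λ = 2π × 0.386 = 139°
tan(βl) = -0.867
For an open-circuited stub, Z_in = −jZ_0·cot(βl) = −jZ_0/tan(βl)

Z_in ≈ +j57.7 Ω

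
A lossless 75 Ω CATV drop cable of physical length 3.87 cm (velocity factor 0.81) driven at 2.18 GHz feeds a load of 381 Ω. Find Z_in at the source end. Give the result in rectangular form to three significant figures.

Z_in ≈ 21.6 + j49.5 Ω

λ = v/f = 0.81·c / 2.18 GHz = 0.111 m
βl = 2π·l/λ = 2π × 0.347 = 125°
tan(βl) = tan(125°) = -1.43
Z_in = Z_0·(Z_L + jZ_0·tanβl)/(Z_0 + jZ_L·tanβl)
     = 75·(381 − j107)/(75 − j544)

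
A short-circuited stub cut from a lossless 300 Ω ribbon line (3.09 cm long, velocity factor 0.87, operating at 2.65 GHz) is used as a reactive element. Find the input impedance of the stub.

λ = v/f = 0.87·c / 2.65 GHz = 0.0985 m
βl = 2π·l/λ = 2π × 0.314 = 113°
tan(βl) = -2.36
For a short-circuited stub, Z_in = jZ_0·tan(βl)

Z_in ≈ −j709 Ω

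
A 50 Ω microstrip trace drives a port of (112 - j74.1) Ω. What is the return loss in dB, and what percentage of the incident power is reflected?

RL ≈ 5.31 dB; 29.4% of incident power reflected

Γ = (62 − j74.1)/(162 − j74.1), |Γ| = 0.542
RL = −20·log₁₀(0.542) = 5.31 dB
P_refl/P_inc = |Γ|² = 0.294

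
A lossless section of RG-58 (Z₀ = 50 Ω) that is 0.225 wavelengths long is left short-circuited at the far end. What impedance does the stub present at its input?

Z_in ≈ +j316 Ω

βl = 2π × 0.225 = 81°
tan(βl) = 6.31
For a short-circuited stub, Z_in = jZ_0·tan(βl)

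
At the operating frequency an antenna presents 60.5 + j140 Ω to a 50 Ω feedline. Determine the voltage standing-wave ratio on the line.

Γ = (Z_L − Z_0)/(Z_L + Z_0) = (10.5 + j140)/(110.5 + j140)
|Γ| = 140/178 = 0.787
VSWR = (1 + |Γ|)/(1 − |Γ|) = 1.79/0.213

VSWR ≈ 8.4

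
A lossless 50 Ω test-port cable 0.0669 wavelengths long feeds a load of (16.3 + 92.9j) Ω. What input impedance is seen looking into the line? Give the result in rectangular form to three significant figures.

Z_in ≈ 391 + j343 Ω

βl = 2π × 0.0669 = 24.1°
tan(βl) = tan(24.1°) = 0.447
Z_in = Z_0·(Z_L + jZ_0·tanβl)/(Z_0 + jZ_L·tanβl)
     = 50·(16.3 + j115)/(8.47 + j7.29)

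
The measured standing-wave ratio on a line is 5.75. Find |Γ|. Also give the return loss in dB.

|Γ| ≈ 0.704; return loss ≈ 3.05 dB

|Γ| = (S − 1)/(S + 1) = (5.75 − 1)/(5.75 + 1) = 4.75/6.75
RL = −20·log₁₀|Γ| = −20·log₁₀(0.704)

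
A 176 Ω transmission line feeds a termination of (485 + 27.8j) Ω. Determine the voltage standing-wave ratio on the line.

VSWR ≈ 2.77

Γ = (Z_L − Z_0)/(Z_L + Z_0) = (309 + j27.8)/(661 + j27.8)
|Γ| = 310/662 = 0.469
VSWR = (1 + |Γ|)/(1 − |Γ|) = 1.47/0.531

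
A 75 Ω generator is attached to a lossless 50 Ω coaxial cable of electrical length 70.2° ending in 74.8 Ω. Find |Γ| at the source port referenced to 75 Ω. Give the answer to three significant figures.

|Γ| ≈ 0.364

tan(βl) = 2.78
Z_in = Z_0·(Z_L + jZ_0·tanβl)/(Z_0 + jZ_L·tanβl) = 35.7 − j9.41 Ω
Γ_s = (Z_in − Z_s)/(Z_in + Z_s) = (-39.3 − j9.41)/(111 − j9.41), |Γ_s| = 0.364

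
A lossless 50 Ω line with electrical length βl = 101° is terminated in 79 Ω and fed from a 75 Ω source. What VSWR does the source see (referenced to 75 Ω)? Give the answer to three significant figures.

tan(βl) = -5.14
Z_in = Z_0·(Z_L + jZ_0·tanβl)/(Z_0 + jZ_L·tanβl) = 32.4 + j5.74 Ω
Γ_s = (Z_in − Z_s)/(Z_in + Z_s) = (-42.6 + j5.74)/(107 + j5.74), |Γ_s| = 0.4
VSWR = (1 + |Γ_s|)/(1 − |Γ_s|)

VSWR ≈ 2.33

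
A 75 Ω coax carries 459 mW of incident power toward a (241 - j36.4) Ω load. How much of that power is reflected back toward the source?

|Γ| = |(166 − j36.4)/(316 − j36.4)| = 0.534
|Γ|² = 0.285
P_refl = |Γ|²·P_inc = 131 mW, P_del = (1 − |Γ|²)·P_inc = 328 mW

P_reflected ≈ 131 mW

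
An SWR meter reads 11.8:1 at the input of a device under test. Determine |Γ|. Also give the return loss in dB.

|Γ| ≈ 0.844; return loss ≈ 1.48 dB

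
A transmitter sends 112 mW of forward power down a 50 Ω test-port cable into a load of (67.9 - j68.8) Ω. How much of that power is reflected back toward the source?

P_reflected ≈ 30.4 mW

|Γ| = |(17.9 − j68.8)/(117.9 − j68.8)| = 0.521
|Γ|² = 0.271
P_refl = |Γ|²·P_inc = 30.4 mW, P_del = (1 − |Γ|²)·P_inc = 81.6 mW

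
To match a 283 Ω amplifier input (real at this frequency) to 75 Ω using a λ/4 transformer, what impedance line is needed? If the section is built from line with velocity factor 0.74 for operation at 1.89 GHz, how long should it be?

Z_qwt = √(Z_0·R_L) = √(75 × 283) = √21220
λ = 0.74·c/f = 0.117 m, so l = λ/4 = 0.0294 m

Z_qwt ≈ 146 Ω; length ≈ 2.94 cm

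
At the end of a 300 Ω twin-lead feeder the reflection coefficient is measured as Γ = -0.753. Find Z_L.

Z_L ≈ 42.3 Ω

Z_L = Z_0·(1 + Γ)/(1 − Γ) = 300·(0.247)/(1.75)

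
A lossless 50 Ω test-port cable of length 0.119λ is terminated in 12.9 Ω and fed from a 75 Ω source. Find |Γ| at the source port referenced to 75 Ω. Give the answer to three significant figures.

βl = 2π × 0.119 = 42.8°
tan(βl) = 0.927
Z_in = Z_0·(Z_L + jZ_0·tanβl)/(Z_0 + jZ_L·tanβl) = 22.7 + j40.9 Ω
Γ_s = (Z_in − Z_s)/(Z_in + Z_s) = (-52.3 + j40.9)/(97.7 + j40.9), |Γ_s| = 0.627

|Γ| ≈ 0.627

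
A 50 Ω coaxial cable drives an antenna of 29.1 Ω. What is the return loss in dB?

Γ = (29.1 − 50)/(29.1 + 50) = -0.264
RL = −20·log₁₀|Γ| = −20·log₁₀(0.264)

RL ≈ 11.6 dB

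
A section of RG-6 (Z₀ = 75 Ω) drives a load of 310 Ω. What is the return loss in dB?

RL ≈ 4.29 dB

Γ = (310 − 75)/(310 + 75) = 0.61
RL = −20·log₁₀|Γ| = −20·log₁₀(0.61)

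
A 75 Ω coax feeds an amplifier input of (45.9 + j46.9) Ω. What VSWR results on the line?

VSWR ≈ 2.48

Γ = (Z_L − Z_0)/(Z_L + Z_0) = (-29.1 + j46.9)/(120.9 + j46.9)
|Γ| = 55.2/130 = 0.426
VSWR = (1 + |Γ|)/(1 − |Γ|) = 1.43/0.574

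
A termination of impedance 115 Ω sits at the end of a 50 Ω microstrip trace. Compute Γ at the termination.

Γ = 0.394

Γ = (Z_L − Z_0)/(Z_L + Z_0) = (115 − 50)/(115 + 50) = 65/165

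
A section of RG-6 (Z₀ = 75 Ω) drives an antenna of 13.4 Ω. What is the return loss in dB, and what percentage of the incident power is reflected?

Γ = (13.4 − 75)/(13.4 + 75) = -0.697
RL = −20·log₁₀(0.697) = 3.14 dB
P_refl/P_inc = |Γ|² = 0.486

RL ≈ 3.14 dB; 48.6% of incident power reflected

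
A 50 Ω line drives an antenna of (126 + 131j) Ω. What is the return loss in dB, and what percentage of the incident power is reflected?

Γ = (76 + j131)/(176 + j131), |Γ| = 0.69
RL = −20·log₁₀(0.69) = 3.22 dB
P_refl/P_inc = |Γ|² = 0.476

RL ≈ 3.22 dB; 47.6% of incident power reflected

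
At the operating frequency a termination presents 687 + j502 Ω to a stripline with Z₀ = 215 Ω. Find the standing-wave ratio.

Γ = (Z_L − Z_0)/(Z_L + Z_0) = (472 + j502)/(902 + j502)
|Γ| = 689/1030 = 0.667
VSWR = (1 + |Γ|)/(1 − |Γ|) = 1.67/0.333

VSWR ≈ 5.02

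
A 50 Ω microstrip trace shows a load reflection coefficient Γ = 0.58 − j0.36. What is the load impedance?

Z_L = Z_0·(1 + Γ)/(1 − Γ) = 50·(1.58 − j0.36)/(0.42 + j0.36)

Z_L ≈ 87.3 − j118 Ω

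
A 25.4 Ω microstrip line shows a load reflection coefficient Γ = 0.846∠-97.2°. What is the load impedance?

Z_L = Z_0·(1 + Γ)/(1 − Γ) = 25.4·(0.894 − j0.839)/(1.11 + j0.839)

Z_L ≈ 3.75 − j22.1 Ω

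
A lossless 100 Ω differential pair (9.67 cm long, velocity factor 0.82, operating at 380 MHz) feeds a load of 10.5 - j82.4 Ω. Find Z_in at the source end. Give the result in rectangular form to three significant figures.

λ = v/f = 0.82·c / 380 MHz = 0.647 m
βl = 2π·l/λ = 2π × 0.149 = 53.8°
tan(βl) = tan(53.8°) = 1.37
Z_in = Z_0·(Z_L + jZ_0·tanβl)/(Z_0 + jZ_L·tanβl)
     = 100·(10.5 + j54.1)/(212 + j14.3)

Z_in ≈ 6.63 + j25 Ω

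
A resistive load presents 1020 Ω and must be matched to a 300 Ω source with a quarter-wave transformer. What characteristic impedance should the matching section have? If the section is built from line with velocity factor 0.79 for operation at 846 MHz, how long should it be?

Z_qwt ≈ 553 Ω; length ≈ 7 cm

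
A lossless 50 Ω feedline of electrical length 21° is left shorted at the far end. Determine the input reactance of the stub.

tan(βl) = 0.384
For a shorted stub, Z_in = jZ_0·tan(βl)

X_in ≈ 19.2 Ω (inductive)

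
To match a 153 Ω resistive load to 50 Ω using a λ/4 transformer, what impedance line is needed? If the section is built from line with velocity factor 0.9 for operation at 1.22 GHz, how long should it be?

Z_qwt = √(Z_0·R_L) = √(50 × 153) = √7650
λ = 0.9·c/f = 0.221 m, so l = λ/4 = 0.0553 m

Z_qwt ≈ 87.5 Ω; length ≈ 5.53 cm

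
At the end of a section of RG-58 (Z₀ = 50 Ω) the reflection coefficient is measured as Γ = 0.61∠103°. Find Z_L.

Z_L ≈ 19.1 + j36.1 Ω

Z_L = Z_0·(1 + Γ)/(1 − Γ) = 50·(0.863 + j0.594)/(1.14 − j0.594)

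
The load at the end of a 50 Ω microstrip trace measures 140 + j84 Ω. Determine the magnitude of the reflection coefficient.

|Γ| ≈ 0.593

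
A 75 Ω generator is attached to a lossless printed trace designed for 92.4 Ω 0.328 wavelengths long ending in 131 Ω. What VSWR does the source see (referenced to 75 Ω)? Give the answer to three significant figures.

βl = 2π × 0.328 = 118°
tan(βl) = -1.87
Z_in = Z_0·(Z_L + jZ_0·tanβl)/(Z_0 + jZ_L·tanβl) = 73.3 + j21.7 Ω
Γ_s = (Z_in − Z_s)/(Z_in + Z_s) = (-1.66 + j21.7)/(148 + j21.7), |Γ_s| = 0.145
VSWR = (1 + |Γ_s|)/(1 − |Γ_s|)

VSWR ≈ 1.34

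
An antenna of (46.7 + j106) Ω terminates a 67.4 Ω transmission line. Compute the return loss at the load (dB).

Γ = (-20.7 + j106)/(114.1 + j106), |Γ| = 0.693
RL = −20·log₁₀|Γ| = −20·log₁₀(0.693)

RL ≈ 3.18 dB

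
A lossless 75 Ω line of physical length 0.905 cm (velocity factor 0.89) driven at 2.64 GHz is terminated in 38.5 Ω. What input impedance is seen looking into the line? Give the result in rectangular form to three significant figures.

λ = v/f = 0.89·c / 2.64 GHz = 0.101 m
βl = 2π·l/λ = 2π × 0.0895 = 32.2°
tan(βl) = tan(32.2°) = 0.63
Z_in = Z_0·(Z_L + jZ_0·tanβl)/(Z_0 + jZ_L·tanβl)
     = 75·(38.5 + j47.3)/(75 + j24.3)

Z_in ≈ 48.7 + j31.5 Ω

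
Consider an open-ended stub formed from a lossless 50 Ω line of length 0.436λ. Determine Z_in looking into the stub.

βl = 2π × 0.436 = 157°
tan(βl) = -0.425
For an open-ended stub, Z_in = −jZ_0·cot(βl) = −jZ_0/tan(βl)

Z_in ≈ +j118 Ω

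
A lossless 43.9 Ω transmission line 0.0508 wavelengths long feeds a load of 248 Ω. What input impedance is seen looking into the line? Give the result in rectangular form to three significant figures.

Z_in ≈ 61.3 − j100 Ω

βl = 2π × 0.0508 = 18.3°
tan(βl) = tan(18.3°) = 0.33
Z_in = Z_0·(Z_L + jZ_0·tanβl)/(Z_0 + jZ_L·tanβl)
     = 43.9·(248 + j14.5)/(43.9 + j82)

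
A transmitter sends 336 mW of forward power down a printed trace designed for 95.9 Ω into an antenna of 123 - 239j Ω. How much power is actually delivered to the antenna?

P_delivered ≈ 151 mW

|Γ| = |(27.1 − j239)/(218.9 − j239)| = 0.742
|Γ|² = 0.551
P_refl = |Γ|²·P_inc = 185 mW, P_del = (1 − |Γ|²)·P_inc = 151 mW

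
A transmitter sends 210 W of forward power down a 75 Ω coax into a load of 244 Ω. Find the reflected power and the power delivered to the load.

P_reflected ≈ 58.9 W; P_delivered ≈ 151 W

Γ = (244 − 75)/(244 + 75) = 0.53
|Γ|² = 0.281
P_refl = |Γ|²·P_inc = 58.9 W, P_del = (1 − |Γ|²)·P_inc = 151 W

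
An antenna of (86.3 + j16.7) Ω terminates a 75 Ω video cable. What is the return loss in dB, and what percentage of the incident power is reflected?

Γ = (11.3 + j16.7)/(161.3 + j16.7), |Γ| = 0.124
RL = −20·log₁₀(0.124) = 18.1 dB
P_refl/P_inc = |Γ|² = 0.0155

RL ≈ 18.1 dB; 1.55% of incident power reflected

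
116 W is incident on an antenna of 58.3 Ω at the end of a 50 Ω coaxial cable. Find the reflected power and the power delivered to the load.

P_reflected ≈ 0.681 W; P_delivered ≈ 115 W

Γ = (58.3 − 50)/(58.3 + 50) = 0.0766
|Γ|² = 0.00587
P_refl = |Γ|²·P_inc = 0.681 W, P_del = (1 − |Γ|²)·P_inc = 115 W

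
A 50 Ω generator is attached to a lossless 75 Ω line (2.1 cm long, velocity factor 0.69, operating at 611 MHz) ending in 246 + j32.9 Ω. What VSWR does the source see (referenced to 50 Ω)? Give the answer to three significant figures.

VSWR ≈ 4.71

λ = v/f = 0.69·c / 611 MHz = 0.339 m
βl = 2π·l/λ = 2π × 0.062 = 22.3°
tan(βl) = 0.41
Z_in = Z_0·(Z_L + jZ_0·tanβl)/(Z_0 + jZ_L·tanβl) = 116 − j112 Ω
Γ_s = (Z_in − Z_s)/(Z_in + Z_s) = (65.7 − j112)/(166 − j112), |Γ_s| = 0.65
VSWR = (1 + |Γ_s|)/(1 − |Γ_s|)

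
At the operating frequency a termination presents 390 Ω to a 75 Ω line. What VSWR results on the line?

VSWR ≈ 5.2

For a purely resistive load, VSWR = R_L/Z_0 or Z_0/R_L (whichever > 1) = 390/75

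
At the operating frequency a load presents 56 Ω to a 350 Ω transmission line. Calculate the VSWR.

For a purely resistive load, VSWR = R_L/Z_0 or Z_0/R_L (whichever > 1) = 350/56

VSWR ≈ 6.25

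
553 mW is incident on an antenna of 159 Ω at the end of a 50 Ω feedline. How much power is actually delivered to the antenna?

Γ = (159 − 50)/(159 + 50) = 0.522
|Γ|² = 0.272
P_refl = |Γ|²·P_inc = 150 mW, P_del = (1 − |Γ|²)·P_inc = 403 mW

P_delivered ≈ 403 mW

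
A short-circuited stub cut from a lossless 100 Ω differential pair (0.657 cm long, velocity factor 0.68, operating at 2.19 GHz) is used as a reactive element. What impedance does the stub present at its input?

λ = v/f = 0.68·c / 2.19 GHz = 0.0932 m
βl = 2π·l/λ = 2π × 0.0705 = 25.4°
tan(βl) = 0.475
For a short-circuited stub, Z_in = jZ_0·tan(βl)

Z_in ≈ +j47.5 Ω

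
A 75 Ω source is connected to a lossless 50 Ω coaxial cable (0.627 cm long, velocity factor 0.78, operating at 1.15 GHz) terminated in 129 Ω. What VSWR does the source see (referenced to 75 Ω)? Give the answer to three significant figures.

λ = v/f = 0.78·c / 1.15 GHz = 0.203 m
βl = 2π·l/λ = 2π × 0.0308 = 11.1°
tan(βl) = 0.196
Z_in = Z_0·(Z_L + jZ_0·tanβl)/(Z_0 + jZ_L·tanβl) = 107 − j44.2 Ω
Γ_s = (Z_in − Z_s)/(Z_in + Z_s) = (31.7 − j44.2)/(182 − j44.2), |Γ_s| = 0.291
VSWR = (1 + |Γ_s|)/(1 − |Γ_s|)

VSWR ≈ 1.82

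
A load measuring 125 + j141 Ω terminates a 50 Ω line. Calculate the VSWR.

VSWR ≈ 5.91

Γ = (Z_L − Z_0)/(Z_L + Z_0) = (75 + j141)/(175 + j141)
|Γ| = 160/225 = 0.711
VSWR = (1 + |Γ|)/(1 − |Γ|) = 1.71/0.289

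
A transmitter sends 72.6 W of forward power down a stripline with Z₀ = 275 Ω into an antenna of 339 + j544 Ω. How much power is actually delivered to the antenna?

|Γ| = |(64 + j544)/(614 + j544)| = 0.668
|Γ|² = 0.446
P_refl = |Γ|²·P_inc = 32.4 W, P_del = (1 − |Γ|²)·P_inc = 40.2 W

P_delivered ≈ 40.2 W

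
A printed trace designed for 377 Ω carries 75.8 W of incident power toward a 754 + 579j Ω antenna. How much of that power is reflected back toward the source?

|Γ| = |(377 + j579)/(1131 + j579)| = 0.544
|Γ|² = 0.296
P_refl = |Γ|²·P_inc = 22.4 W, P_del = (1 − |Γ|²)·P_inc = 53.4 W

P_reflected ≈ 22.4 W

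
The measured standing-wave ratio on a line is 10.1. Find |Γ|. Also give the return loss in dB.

|Γ| = (S − 1)/(S + 1) = (10.1 − 1)/(10.1 + 1) = 9.1/11.1
RL = −20·log₁₀|Γ| = −20·log₁₀(0.82)

|Γ| ≈ 0.82; return loss ≈ 1.73 dB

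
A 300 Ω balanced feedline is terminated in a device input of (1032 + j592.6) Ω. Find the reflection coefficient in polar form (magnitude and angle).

Γ = (Z_L − Z_0)/(Z_L + Z_0) = (732 + j592.6)/(1332 + j592.6)
|Γ| = 942/1460 = 0.646

Γ ≈ 0.646 ∠ 15°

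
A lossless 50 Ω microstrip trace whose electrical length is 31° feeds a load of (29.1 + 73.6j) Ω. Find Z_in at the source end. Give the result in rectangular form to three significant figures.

tan(βl) = tan(31°) = 0.601
Z_in = Z_0·(Z_L + jZ_0·tanβl)/(Z_0 + jZ_L·tanβl)
     = 50·(29.1 + j104)/(5.78 + j17.5)

Z_in ≈ 292 + j13.3 Ω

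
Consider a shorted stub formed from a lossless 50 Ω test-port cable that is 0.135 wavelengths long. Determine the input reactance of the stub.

X_in ≈ 56.7 Ω (inductive)

βl = 2π × 0.135 = 48.6°
tan(βl) = 1.13
For a shorted stub, Z_in = jZ_0·tan(βl)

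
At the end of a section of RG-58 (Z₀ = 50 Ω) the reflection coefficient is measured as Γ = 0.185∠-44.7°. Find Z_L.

Z_L ≈ 62.6 − j16.9 Ω

Z_L = Z_0·(1 + Γ)/(1 − Γ) = 50·(1.13 − j0.13)/(0.869 + j0.13)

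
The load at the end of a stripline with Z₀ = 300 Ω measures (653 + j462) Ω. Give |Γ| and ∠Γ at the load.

Γ = (Z_L − Z_0)/(Z_L + Z_0) = (353 + j462)/(953 + j462)
|Γ| = 581/1060 = 0.549

Γ ≈ 0.549 ∠ 26.8°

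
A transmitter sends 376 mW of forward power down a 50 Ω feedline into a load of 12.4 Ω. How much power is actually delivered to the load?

Γ = (12.4 − 50)/(12.4 + 50) = -0.603
|Γ|² = 0.363
P_refl = |Γ|²·P_inc = 137 mW, P_del = (1 − |Γ|²)·P_inc = 239 mW

P_delivered ≈ 239 mW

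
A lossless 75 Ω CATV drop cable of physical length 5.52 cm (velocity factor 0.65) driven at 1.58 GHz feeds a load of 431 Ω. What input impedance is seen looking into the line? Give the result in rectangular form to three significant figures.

λ = v/f = 0.65·c / 1.58 GHz = 0.123 m
βl = 2π·l/λ = 2π × 0.447 = 161°
tan(βl) = tan(161°) = -0.344
Z_in = Z_0·(Z_L + jZ_0·tanβl)/(Z_0 + jZ_L·tanβl)
     = 75·(431 − j25.8)/(75 − j148)

Z_in ≈ 98.2 + j168 Ω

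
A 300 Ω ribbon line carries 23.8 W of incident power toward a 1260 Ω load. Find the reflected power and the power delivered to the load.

Γ = (1260 − 300)/(1260 + 300) = 0.615
|Γ|² = 0.379
P_refl = |Γ|²·P_inc = 9.01 W, P_del = (1 − |Γ|²)·P_inc = 14.8 W

P_reflected ≈ 9.01 W; P_delivered ≈ 14.8 W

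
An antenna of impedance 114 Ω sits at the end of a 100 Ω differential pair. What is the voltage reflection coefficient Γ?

Γ = (Z_L − Z_0)/(Z_L + Z_0) = (114 − 100)/(114 + 100) = 14/214

Γ = 0.0654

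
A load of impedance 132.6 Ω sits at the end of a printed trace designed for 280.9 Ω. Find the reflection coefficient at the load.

Γ = -0.359

Γ = (Z_L − Z_0)/(Z_L + Z_0) = (132.6 − 280.9)/(132.6 + 280.9) = -148.3/413.5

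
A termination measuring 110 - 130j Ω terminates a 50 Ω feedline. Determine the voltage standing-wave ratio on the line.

VSWR ≈ 5.55

Γ = (Z_L − Z_0)/(Z_L + Z_0) = (60 − j130)/(160 − j130)
|Γ| = 143/206 = 0.695
VSWR = (1 + |Γ|)/(1 − |Γ|) = 1.69/0.305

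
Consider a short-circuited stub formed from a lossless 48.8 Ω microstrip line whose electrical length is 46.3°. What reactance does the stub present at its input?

X_in ≈ 51.1 Ω (inductive)

tan(βl) = 1.05
For a short-circuited stub, Z_in = jZ_0·tan(βl)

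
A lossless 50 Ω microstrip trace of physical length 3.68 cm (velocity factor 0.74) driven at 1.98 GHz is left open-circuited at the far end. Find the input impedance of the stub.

Z_in ≈ +j26.8 Ω

λ = v/f = 0.74·c / 1.98 GHz = 0.112 m
βl = 2π·l/λ = 2π × 0.328 = 118°
tan(βl) = -1.87
For an open-circuited stub, Z_in = −jZ_0·cot(βl) = −jZ_0/tan(βl)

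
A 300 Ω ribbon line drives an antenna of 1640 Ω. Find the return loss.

RL ≈ 3.21 dB

Γ = (1640 − 300)/(1640 + 300) = 0.691
RL = −20·log₁₀|Γ| = −20·log₁₀(0.691)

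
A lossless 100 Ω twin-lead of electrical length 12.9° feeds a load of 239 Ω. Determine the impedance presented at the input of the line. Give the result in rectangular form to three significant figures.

tan(βl) = tan(12.9°) = 0.229
Z_in = Z_0·(Z_L + jZ_0·tanβl)/(Z_0 + jZ_L·tanβl)
     = 100·(239 + j22.9)/(100 + j54.7)

Z_in ≈ 194 − j83 Ω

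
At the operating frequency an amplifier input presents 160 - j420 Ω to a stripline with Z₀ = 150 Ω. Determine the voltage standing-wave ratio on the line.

VSWR ≈ 9.25

Γ = (Z_L − Z_0)/(Z_L + Z_0) = (10 − j420)/(310 − j420)
|Γ| = 420/522 = 0.805
VSWR = (1 + |Γ|)/(1 − |Γ|) = 1.8/0.195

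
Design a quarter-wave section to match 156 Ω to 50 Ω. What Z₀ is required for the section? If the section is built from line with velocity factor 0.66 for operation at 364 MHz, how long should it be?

Z_qwt = √(Z_0·R_L) = √(50 × 156) = √7800
λ = 0.66·c/f = 0.544 m, so l = λ/4 = 0.136 m

Z_qwt ≈ 88.3 Ω; length ≈ 13.6 cm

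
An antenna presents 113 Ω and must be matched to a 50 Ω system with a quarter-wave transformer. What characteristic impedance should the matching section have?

Z_qwt ≈ 75.2 Ω

Z_qwt = √(Z_0·R_L) = √(50 × 113) = √5650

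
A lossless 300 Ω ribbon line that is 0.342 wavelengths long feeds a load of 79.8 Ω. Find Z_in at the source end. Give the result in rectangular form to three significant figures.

Z_in ≈ 229 − j366 Ω

βl = 2π × 0.342 = 123°
tan(βl) = tan(123°) = -1.53
Z_in = Z_0·(Z_L + jZ_0·tanβl)/(Z_0 + jZ_L·tanβl)
     = 300·(79.8 − j460)/(300 − j122)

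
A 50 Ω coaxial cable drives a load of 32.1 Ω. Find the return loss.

RL ≈ 13.2 dB

Γ = (32.1 − 50)/(32.1 + 50) = -0.218
RL = −20·log₁₀|Γ| = −20·log₁₀(0.218)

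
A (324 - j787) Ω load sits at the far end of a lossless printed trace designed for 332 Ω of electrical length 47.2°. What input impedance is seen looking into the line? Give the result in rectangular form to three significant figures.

Z_in ≈ 50.9 − j135 Ω

tan(βl) = tan(47.2°) = 1.08
Z_in = Z_0·(Z_L + jZ_0·tanβl)/(Z_0 + jZ_L·tanβl)
     = 332·(324 − j428)/(1180 + j350)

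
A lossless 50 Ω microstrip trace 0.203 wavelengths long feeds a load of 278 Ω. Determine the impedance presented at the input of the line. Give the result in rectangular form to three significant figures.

βl = 2π × 0.203 = 73.1°
tan(βl) = tan(73.1°) = 3.29
Z_in = Z_0·(Z_L + jZ_0·tanβl)/(Z_0 + jZ_L·tanβl)
     = 50·(278 + j164)/(50 + j914)

Z_in ≈ 9.8 − j14.7 Ω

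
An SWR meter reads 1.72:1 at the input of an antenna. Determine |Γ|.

|Γ| ≈ 0.265

|Γ| = (S − 1)/(S + 1) = (1.72 − 1)/(1.72 + 1) = 0.72/2.72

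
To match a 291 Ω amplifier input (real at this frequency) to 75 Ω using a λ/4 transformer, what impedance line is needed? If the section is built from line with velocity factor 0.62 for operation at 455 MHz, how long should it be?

Z_qwt = √(Z_0·R_L) = √(75 × 291) = √21820
λ = 0.62·c/f = 0.409 m, so l = λ/4 = 0.102 m

Z_qwt ≈ 148 Ω; length ≈ 10.2 cm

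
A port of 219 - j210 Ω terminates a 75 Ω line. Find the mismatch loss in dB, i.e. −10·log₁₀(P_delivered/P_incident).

mismatch loss ≈ 2.98 dB

Γ = (144 − j210)/(294 − j210), |Γ| = 0.705
|Γ|² = 0.497, so P_del/P_inc = 1 − |Γ|² = 0.503
ML = −10·log₁₀(1 − |Γ|²)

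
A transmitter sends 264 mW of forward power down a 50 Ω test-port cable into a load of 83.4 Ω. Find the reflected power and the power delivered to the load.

Γ = (83.4 − 50)/(83.4 + 50) = 0.25
|Γ|² = 0.0627
P_refl = |Γ|²·P_inc = 16.5 mW, P_del = (1 − |Γ|²)·P_inc = 247 mW

P_reflected ≈ 16.5 mW; P_delivered ≈ 247 mW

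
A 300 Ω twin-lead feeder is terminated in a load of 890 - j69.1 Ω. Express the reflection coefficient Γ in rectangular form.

Γ ≈ 0.497 − j0.0292

Γ = (Z_L − Z_0)/(Z_L + Z_0) = (590 − j69.1)/(1190 − j69.1)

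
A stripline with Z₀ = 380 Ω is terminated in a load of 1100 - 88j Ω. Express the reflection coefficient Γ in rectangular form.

Γ ≈ 0.488 − j0.0304

Γ = (Z_L − Z_0)/(Z_L + Z_0) = (720 − j88)/(1480 − j88)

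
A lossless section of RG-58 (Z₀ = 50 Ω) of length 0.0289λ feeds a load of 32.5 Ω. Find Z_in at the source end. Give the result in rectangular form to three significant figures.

βl = 2π × 0.0289 = 10.4°
tan(βl) = tan(10.4°) = 0.184
Z_in = Z_0·(Z_L + jZ_0·tanβl)/(Z_0 + jZ_L·tanβl)
     = 50·(32.5 + j9.18)/(50 + j5.97)

Z_in ≈ 33.1 + j5.23 Ω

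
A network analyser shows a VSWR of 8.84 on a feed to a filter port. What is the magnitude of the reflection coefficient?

|Γ| ≈ 0.797

|Γ| = (S − 1)/(S + 1) = (8.84 − 1)/(8.84 + 1) = 7.84/9.84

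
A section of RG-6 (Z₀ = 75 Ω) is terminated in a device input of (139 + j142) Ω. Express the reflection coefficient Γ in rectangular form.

Γ ≈ 0.513 + j0.323

Γ = (Z_L − Z_0)/(Z_L + Z_0) = (64 + j142)/(214 + j142)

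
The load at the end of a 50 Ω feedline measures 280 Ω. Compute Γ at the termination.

Γ = 0.697

Γ = (Z_L − Z_0)/(Z_L + Z_0) = (280 − 50)/(280 + 50) = 230/330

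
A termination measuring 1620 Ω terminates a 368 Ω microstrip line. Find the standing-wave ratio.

VSWR ≈ 4.4

For a purely resistive load, VSWR = R_L/Z_0 or Z_0/R_L (whichever > 1) = 1620/368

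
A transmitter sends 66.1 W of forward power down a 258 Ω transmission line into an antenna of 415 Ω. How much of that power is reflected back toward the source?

Γ = (415 − 258)/(415 + 258) = 0.233
|Γ|² = 0.0544
P_refl = |Γ|²·P_inc = 3.6 W, P_del = (1 − |Γ|²)·P_inc = 62.5 W

P_reflected ≈ 3.6 W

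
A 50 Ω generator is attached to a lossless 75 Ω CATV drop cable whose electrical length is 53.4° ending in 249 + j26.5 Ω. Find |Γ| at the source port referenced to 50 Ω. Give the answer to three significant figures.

|Γ| ≈ 0.544

tan(βl) = 1.35
Z_in = Z_0·(Z_L + jZ_0·tanβl)/(Z_0 + jZ_L·tanβl) = 34.6 − j51.6 Ω
Γ_s = (Z_in − Z_s)/(Z_in + Z_s) = (-15.4 − j51.6)/(84.6 − j51.6), |Γ_s| = 0.544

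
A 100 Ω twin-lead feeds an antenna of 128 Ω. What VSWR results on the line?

VSWR ≈ 1.28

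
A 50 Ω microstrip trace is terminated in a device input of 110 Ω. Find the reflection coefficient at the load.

Γ = 0.375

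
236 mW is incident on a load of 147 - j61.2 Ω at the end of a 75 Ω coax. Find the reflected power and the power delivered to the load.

|Γ| = |(72 − j61.2)/(222 − j61.2)| = 0.41
|Γ|² = 0.168
P_refl = |Γ|²·P_inc = 39.7 mW, P_del = (1 − |Γ|²)·P_inc = 196 mW

P_reflected ≈ 39.7 mW; P_delivered ≈ 196 mW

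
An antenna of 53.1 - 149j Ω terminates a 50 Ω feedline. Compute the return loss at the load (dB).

Γ = (3.1 − j149)/(103.1 − j149), |Γ| = 0.823
RL = −20·log₁₀|Γ| = −20·log₁₀(0.823)

RL ≈ 1.7 dB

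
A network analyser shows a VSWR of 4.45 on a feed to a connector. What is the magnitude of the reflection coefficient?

|Γ| ≈ 0.633

|Γ| = (S − 1)/(S + 1) = (4.45 − 1)/(4.45 + 1) = 3.45/5.45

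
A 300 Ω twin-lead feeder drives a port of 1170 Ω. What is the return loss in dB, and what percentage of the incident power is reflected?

RL ≈ 4.56 dB; 35% of incident power reflected

Γ = (1170 − 300)/(1170 + 300) = 0.592
RL = −20·log₁₀(0.592) = 4.56 dB
P_refl/P_inc = |Γ|² = 0.35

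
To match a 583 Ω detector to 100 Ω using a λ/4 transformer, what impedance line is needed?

Z_qwt ≈ 241 Ω

Z_qwt = √(Z_0·R_L) = √(100 × 583) = √58300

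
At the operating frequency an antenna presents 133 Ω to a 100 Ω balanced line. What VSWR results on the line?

Γ = (133 − 100)/(133 + 100) = 0.142
VSWR = (1 + 0.142)/(1 − 0.142)

VSWR ≈ 1.33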